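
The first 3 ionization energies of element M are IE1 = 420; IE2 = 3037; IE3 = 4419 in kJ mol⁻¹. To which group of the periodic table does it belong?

Look for the largest jump between consecutive ionization energies: IE2/IE1 ≈ 7.2, far larger than any earlier ratio.
That jump marks the point where a core electron is being removed. So the atom has 1 valence electron.
A main-group element with 1 valence electron is in group 1.

Group 1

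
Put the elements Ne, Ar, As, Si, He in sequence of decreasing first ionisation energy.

He > Ne > Ar > As > Si

He is in period 1, group 18; Ne is in period 2, group 18; Si is in period 3, group 14; Ar is in period 3, group 18; As is in period 4, group 15.
Across a period the outer electron is held more tightly (higher IE₁); down a group it sits in a higher shell, more shielded, and comes off more easily.
Neither a single period nor a single group — weigh both effects.
As > Si: period and group pull opposite ways; the across-period shift dominates (947 vs 786 kJ/mol).
Ar > As: both effects reinforce here, so Ar is clearly the higher of the two.
Ne > Ar: Ne sits above Ar in group 18, so the down-group effect alone puts Ne higher.
He > Ne: He sits above Ne in group 18, so the down-group effect alone puts He higher.
Tabulated first ionization energy (kJ/mol): He 2372, Ne 2081, Si 786, Ar 1521, As 947.
So from highest to lowest: He > Ne > Ar > As > Si.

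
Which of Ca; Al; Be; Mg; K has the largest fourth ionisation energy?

Consider each +3 ion: Ca³⁺ is already 1 electron into the core; Al³⁺ is the bare [Ne] core; Be³⁺ is already 1 electron into the core; Mg³⁺ is already 1 electron into the core; K³⁺ is already 2 electrons into the core.
All of these are removing an electron from a noble-gas core or deeper; the smaller core (lower principal quantum number) is held far more tightly, and within a period the higher nuclear charge binds the same core more tightly.
Approximate IE_4 values (kJ/mol): Ca 6491, Al 11577, Be 21007, Mg 10543, K 5877.
Overall IE_4 order: K < Ca < Mg < Al < Be.

Be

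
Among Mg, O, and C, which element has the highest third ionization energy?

Mg

After 2 electrons have been removed, what remains? Mg²⁺ is the bare [Ne] core; O²⁺ still has 4 valence electrons; C²⁺ still has 2 valence electrons.
Breaking into a closed-shell core is much more expensive than removing a leftover valence electron — Mg has the largest IE_3 here.
Valence configurations: O²⁺ [He]2s²2p², C²⁺ [He]2s².
Approximate IE_3 values (kJ/mol): Mg 7733, O 5300, C 4620.
Overall IE_3 order: C < O < Mg.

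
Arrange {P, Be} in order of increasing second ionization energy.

The second ionization energy removes an electron from the +1 ion. For each element: P⁺ still has 4 valence electrons; Be⁺ still has 1 valence electron.
All are still removing valence electrons, so compare the +1 ions as you would atoms: IE_2 generally rises across a period (higher Z_eff) and falls down a group (larger shell), subject to the usual subshell exceptions.
Valence configurations: P⁺ [Ne]3s²3p², Be⁺ [He]2s¹.
Tabulated IE_2 (kJ/mol): P 1907, Be 1757.
Overall IE_2 order: Be < P.

Be, P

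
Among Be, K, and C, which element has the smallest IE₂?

Be

Consider each +1 ion: Be⁺ still has 1 valence electron; K⁺ is the bare [Ar] core; C⁺ still has 3 valence electrons.
Breaking into a closed-shell core is much more expensive than removing a leftover valence electron — K has the largest IE_2 here.
Valence configurations: Be⁺ [He]2s¹, C⁺ [He]2s²2p¹.
The numbers (kJ/mol): Be 1757, K 3052, C 2353.
Putting it together, IE_2: Be < C < K.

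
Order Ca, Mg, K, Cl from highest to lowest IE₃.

Mg > Ca > K > Cl

IE_3 is the cost of taking one more electron from the +2 cation: Ca²⁺ is the bare [Ar] core; Mg²⁺ is the bare [Ne] core; K²⁺ is already 1 electron into the core; Cl²⁺ still has 5 valence electrons.
Breaking into a closed-shell core is much more expensive than removing a leftover valence electron — K, Ca and Mg have the largest IE_3 here.
Tabulated IE_3 (kJ/mol): Ca 4912, Mg 7733, K 4420, Cl 3822.
Putting it together, IE_3: Cl < K < Ca < Mg.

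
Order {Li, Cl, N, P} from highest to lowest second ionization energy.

Consider each +1 ion: Li⁺ is the bare [He] core; Cl⁺ still has 6 valence electrons; N⁺ still has 4 valence electrons; P⁺ still has 4 valence electrons.
Core electrons are held far more tightly than valence electrons, so Li tops the IE_2 order.
Valence configurations: Cl⁺ [Ne]3s²3p⁴, N⁺ [He]2s²2p², P⁺ [Ne]3s²3p².
Approximate IE_2 values (kJ/mol): Li 7298, Cl 2298, N 2856, P 1907.
Overall IE_2 order: P < Cl < N < Li.

Li > N > Cl > P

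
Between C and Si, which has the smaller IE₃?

IE_3 is the cost of taking one more electron from the +2 cation: C²⁺ still has 2 valence electrons; Si²⁺ still has 2 valence electrons.
All are still removing valence electrons, so compare the +2 ions as you would atoms: IE_3 generally rises across a period (higher Z_eff) and falls down a group (larger shell), subject to the usual subshell exceptions.
Valence configurations: C²⁺ [He]2s², Si²⁺ [Ne]3s².
The numbers (kJ/mol): C 4620, Si 3232.
Overall IE_3 order: Si < C.

Si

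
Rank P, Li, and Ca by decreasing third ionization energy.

Li > Ca > P

Consider each +2 ion: P²⁺ still has 3 valence electrons; Li²⁺ is already 1 electron into the core; Ca²⁺ is the bare [Ar] core.
Core electrons are held far more tightly than valence electrons, so Ca and Li top the IE_3 order.
The numbers (kJ/mol): P 2914, Li 11815, Ca 4912.
Hence IE_3: P < Ca < Li.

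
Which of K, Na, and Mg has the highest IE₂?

Na

Consider each +1 ion: K⁺ is the bare [Ar] core; Na⁺ is the bare [Ne] core; Mg⁺ still has 1 valence electron.
Core electrons are held far more tightly than valence electrons, so K and Na top the IE_2 order.
Tabulated IE_2 (kJ/mol): K 3052, Na 4562, Mg 1451.
Overall IE_2 order: Mg < K < Na.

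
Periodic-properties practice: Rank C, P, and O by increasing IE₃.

P, C, O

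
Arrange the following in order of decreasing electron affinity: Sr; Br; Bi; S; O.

Br, S, O, Bi, Sr

O is in period 2, group 16; S is in period 3, group 16; Br is in period 4, group 17; Sr is in period 5, group 2; Bi is in period 6, group 15.
Adding an electron releases more energy for atoms nearer the top right (short of the noble gases).
These span different periods and groups, so the two trends combine.
Bi > Sr: the two effects oppose for this pair; the across-period effect wins (91 vs 5 kJ/mol).
O > Bi: relative to Bi, both the across-period and down-group shifts push O's electron affinity up.
S > O: this pair runs against the simple trend — see the exception note.
Br > S: period and group pull opposite ways; the across-period shift dominates (325 vs 200 kJ/mol).
Note the exception: S has a higher electron affinity than O, contrary to the simple trend — the compact 2p subshell of O repels the added electron more than S's larger 3p does.
Tabulated electron affinity (kJ/mol): O 141, S 200, Br 325, Sr 5, Bi 91.
So from highest to lowest: Br > S > O > Bi > Sr.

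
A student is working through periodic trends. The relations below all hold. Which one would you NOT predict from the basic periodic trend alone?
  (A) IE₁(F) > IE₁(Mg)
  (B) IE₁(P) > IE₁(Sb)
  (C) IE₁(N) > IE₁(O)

(C)

The general trend: first ionization energy increases across a period and decreases down a group.
(A) F (period 2, group 17) vs Mg (period 3, group 2): the stated order agrees with the simple trend.
(B) P (period 3, group 15) vs Sb (period 5, group 15): the stated order agrees with the simple trend.
(C) N (period 2, group 15) vs O (period 2, group 16): the stated order contradicts the simple trend.
The exception is (C): pairing an electron in O's 2p⁴ costs repulsion energy, so O ionizes more easily than half-filled N (2p³).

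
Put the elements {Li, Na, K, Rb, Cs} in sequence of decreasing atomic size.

Cs, Rb, K, Na, Li

Li is in period 2, group 1; Na is in period 3, group 1; K is in period 4, group 1; Rb is in period 5, group 1; Cs is in period 6, group 1.
Across a period the added protons contract the valence shell; down a group each new principal shell makes the atom larger.
All are in group 1, so atomic radius increases down the group.
So from largest to smallest: Cs > Rb > K > Na > Li.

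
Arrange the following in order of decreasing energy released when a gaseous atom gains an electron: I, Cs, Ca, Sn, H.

Electron affinity generally becomes more exothermic across a period toward the halogens and less exothermic down a group.
Neither a single period nor a single group — weigh both effects.
Cs > Ca: this pair runs against the simple trend — see the exception note.
H > Cs: H sits above Cs in group 1, so the down-group effect alone puts H higher.
Sn > H: period and group pull opposite ways; the across-period shift dominates (107 vs 73 kJ/mol).
I > Sn: I lies to the right of Sn in period 5, so the across-period effect alone puts I higher.
Note the exception: Cs has a higher electron affinity than Ca, contrary to the simple trend — adding an electron to Ca (ns²) has to open a new, higher-energy np subshell, which is unfavourable.
Tabulated electron affinity (kJ/mol): H 73, Ca 2, Sn 107, I 295, Cs 46.
So from highest to lowest: I > Sn > H > Cs > Ca.

I > Sn > H > Cs > Ca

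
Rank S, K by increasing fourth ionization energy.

After 3 electrons have been removed, what remains? S³⁺ still has 3 valence electrons; K³⁺ is already 2 electrons into the core.
Breaking into a closed-shell core is much more expensive than removing a leftover valence electron — K has the largest IE_4 here.
Tabulated IE_4 (kJ/mol): S 4556, K 5877.
Hence IE_4: S < K.

S < K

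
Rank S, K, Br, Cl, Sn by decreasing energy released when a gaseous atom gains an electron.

Cl > Br > S > Sn > K

Atoms with high Z_eff and room in the valence shell (especially the halogens) have the most exothermic electron affinities.
Here both period and group differ, so the two effects have to be weighed against each other.
Sn > K: period and group pull opposite ways; the across-period shift dominates (107 vs 48 kJ/mol).
S > Sn: relative to Sn, both the across-period and down-group shifts push S's electron affinity up.
Br > S: period and group pull opposite ways; the across-period shift dominates (325 vs 200 kJ/mol).
Cl > Br: Cl sits above Br in group 17, so the down-group effect alone puts Cl higher.
Tabulated electron affinity (kJ/mol): S 200, Cl 349, K 48, Br 325, Sn 107.
So from highest to lowest: Cl > Br > S > Sn > K.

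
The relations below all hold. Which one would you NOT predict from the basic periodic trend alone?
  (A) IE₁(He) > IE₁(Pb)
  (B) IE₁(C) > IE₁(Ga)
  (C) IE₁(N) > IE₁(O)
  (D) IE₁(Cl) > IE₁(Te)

The general trend: IE₁ increases across a period and decreases down a group.
(A) He (period 1, group 18) vs Pb (period 6, group 14): the stated order agrees with the simple trend.
(B) C (period 2, group 14) vs Ga (period 4, group 13): the stated order agrees with the simple trend.
(C) N (period 2, group 15) vs O (period 2, group 16): the stated order contradicts the simple trend.
(D) Cl (period 3, group 17) vs Te (period 5, group 16): the stated order agrees with the simple trend.
The exception is (C): pairing an electron in O's 2p⁴ costs repulsion energy, so O ionizes more easily than half-filled N (2p³).

(C)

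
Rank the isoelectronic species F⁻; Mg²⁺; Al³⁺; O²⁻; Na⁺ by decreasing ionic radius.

All of these have 10 electrons, so size is governed by nuclear charge alone: the more protons, the stronger the pull on the same electron cloud, and the smaller the ion.
Nuclear charges: Al³⁺ (Z=13), Mg²⁺ (Z=12), Na⁺ (Z=11), F⁻ (Z=9), O²⁻ (Z=8).
Largest to smallest: O²⁻ > F⁻ > Na⁺ > Mg²⁺ > Al³⁺.

O²⁻ > F⁻ > Na⁺ > Mg²⁺ > Al³⁺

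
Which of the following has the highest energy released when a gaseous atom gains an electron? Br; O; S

Adding an electron releases more energy for atoms nearer the top right (short of the noble gases).
Here both period and group differ, so the two effects have to be weighed against each other.
S > O: this pair runs against the simple trend — see the exception note.
Br > S: period and group pull opposite ways; the across-period shift dominates (325 vs 200 kJ/mol).
Note the exception: S has a higher electron affinity than O, contrary to the simple trend — the compact 2p subshell of O repels the added electron more than S's larger 3p does.
Approximate values (kJ/mol): O 141, S 200, Br 325.
The highest energy released when a gaseous atom gains an electron among these belongs to Br.

Br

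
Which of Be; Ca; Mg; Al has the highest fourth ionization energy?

Be

After 3 electrons have been removed, what remains? Be³⁺ is already 1 electron into the core; Ca³⁺ is already 1 electron into the core; Mg³⁺ is already 1 electron into the core; Al³⁺ is the bare [Ne] core.
All of these are removing an electron from a noble-gas core or deeper; the smaller core (lower principal quantum number) is held far more tightly, and within a period the higher nuclear charge binds the same core more tightly.
Tabulated IE_4 (kJ/mol): Be 21007, Ca 6491, Mg 10543, Al 11577.
Hence IE_4: Ca < Mg < Al < Be.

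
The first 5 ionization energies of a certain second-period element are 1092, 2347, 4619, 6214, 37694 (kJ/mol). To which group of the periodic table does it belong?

Group 14

Look for the largest jump between consecutive ionization energies: IE5/IE4 ≈ 6.1, far larger than any earlier ratio.
That jump marks the point where a core electron is being removed. So the atom has 4 valence electrons.
A main-group element with 4 valence electrons is in group 14.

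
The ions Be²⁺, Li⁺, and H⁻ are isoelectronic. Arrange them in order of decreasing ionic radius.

All of these have 2 electrons, so size is governed by nuclear charge alone: the more protons, the stronger the pull on the same electron cloud, and the smaller the ion.
Nuclear charges: Be²⁺ (Z=4), Li⁺ (Z=3), H⁻ (Z=1).
Largest to smallest: H⁻ > Li⁺ > Be²⁺.

H⁻ > Li⁺ > Be²⁺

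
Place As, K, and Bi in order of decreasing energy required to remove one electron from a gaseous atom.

As, Bi, K

Across a period the outer electron is held more tightly (higher IE₁); down a group it sits in a higher shell, more shielded, and comes off more easily.
Neither a single period nor a single group — weigh both effects.
Bi > K: period and group pull opposite ways; the across-period shift dominates (703 vs 419 kJ/mol).
As > Bi: As sits above Bi in group 15, so the down-group effect alone puts As higher.
Tabulated first ionization energy (kJ/mol): K 419, As 947, Bi 703.
So from highest to lowest: As > Bi > K.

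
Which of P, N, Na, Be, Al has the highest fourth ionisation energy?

The fourth ionization energy removes an electron from the +3 ion. For each element: P³⁺ still has 2 valence electrons; N³⁺ still has 2 valence electrons; Na³⁺ is already 2 electrons into the core; Be³⁺ is already 1 electron into the core; Al³⁺ is the bare [Ne] core.
Breaking into a closed-shell core is much more expensive than removing a leftover valence electron — Na, Al and Be have the largest IE_4 here.
Valence configurations: P³⁺ [Ne]3s², N³⁺ [He]2s².
The numbers (kJ/mol): P 4964, N 7475, Na 9543, Be 21007, Al 11577.
Hence IE_4: P < N < Na < Al < Be.

Be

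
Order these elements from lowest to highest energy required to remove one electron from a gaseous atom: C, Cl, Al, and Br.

Al < C < Br < Cl

C is in period 2, group 14; Al is in period 3, group 13; Cl is in period 3, group 17; Br is in period 4, group 17.
Removing the outermost electron gets harder across a period and easier down a group.
Here both period and group differ, so the two effects have to be weighed against each other.
C > Al: relative to Al, both the across-period and down-group shifts push C's first ionization energy up.
Br > C: period and group pull opposite ways; the across-period shift dominates (1140 vs 1086 kJ/mol).
Cl > Br: they share group 17; the group trend gives Cl the larger value.
Approximate values (kJ/mol): C 1086, Al 578, Cl 1251, Br 1140.
So from lowest to highest: Al < C < Br < Cl.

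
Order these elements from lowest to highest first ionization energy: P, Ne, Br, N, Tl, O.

Tl < P < Br < O < N < Ne

N is in period 2, group 15; O is in period 2, group 16; Ne is in period 2, group 18; P is in period 3, group 15; Br is in period 4, group 17; Tl is in period 6, group 13.
First ionization energy rises across a period (greater Z_eff holds electrons more tightly) and falls down a group (valence electrons are farther from the nucleus).
Here both period and group differ, so the two effects have to be weighed against each other.
P > Tl: relative to Tl, both the across-period and down-group shifts push P's first ionization energy up.
Br > P: period and group pull opposite ways; the across-period shift dominates (1140 vs 1012 kJ/mol).
O > Br: period and group pull opposite ways; the down-group shift dominates (1314 vs 1140 kJ/mol).
N > O: this pair runs against the simple trend — see the exception note.
Ne > N: both are in period 2; the period trend gives Ne the larger value.
Note the exception: N has a higher first ionization energy than O, contrary to the simple trend — pairing an electron in O's 2p⁴ costs repulsion energy, so O ionizes more easily than half-filled N (2p³).
Tabulated first ionization energy (kJ/mol): N 1402, O 1314, Ne 2081, P 1012, Br 1140, Tl 589.
So from lowest to highest: Tl < P < Br < O < N < Ne.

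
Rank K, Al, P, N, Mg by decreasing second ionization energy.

K > N > P > Al > Mg

IE_2 is the cost of taking one more electron from the +1 cation: K⁺ is the bare [Ar] core; Al⁺ still has 2 valence electrons; P⁺ still has 4 valence electrons; N⁺ still has 4 valence electrons; Mg⁺ still has 1 valence electron.
Breaking into a closed-shell core is much more expensive than removing a leftover valence electron — K has the largest IE_2 here.
Valence configurations: Al⁺ [Ne]3s², P⁺ [Ne]3s²3p², N⁺ [He]2s²2p², Mg⁺ [Ne]3s¹.
The numbers (kJ/mol): K 3052, Al 1817, P 1907, N 2856, Mg 1451.
Overall IE_2 order: Mg < Al < P < N < K.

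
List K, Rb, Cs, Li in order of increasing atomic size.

Li is in period 2, group 1; K is in period 4, group 1; Rb is in period 5, group 1; Cs is in period 6, group 1.
Radius decreases left→right (rising Z_eff, same n) and increases top→bottom (higher n).
All are in group 1, so atomic radius increases down the group.
So from smallest to largest: Li < K < Rb < Cs.

Li, K, Rb, Cs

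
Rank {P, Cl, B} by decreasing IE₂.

B > Cl > P

Consider each +1 ion: P⁺ still has 4 valence electrons; Cl⁺ still has 6 valence electrons; B⁺ still has 2 valence electrons.
All are still removing valence electrons, so compare the +1 ions as you would atoms: IE_2 generally rises across a period (higher Z_eff) and falls down a group (larger shell), subject to the usual subshell exceptions.
Valence configurations: P⁺ [Ne]3s²3p², Cl⁺ [Ne]3s²3p⁴, B⁺ [He]2s².
The numbers (kJ/mol): P 1907, Cl 2298, B 2427.
Putting it together, IE_2: P < Cl < B.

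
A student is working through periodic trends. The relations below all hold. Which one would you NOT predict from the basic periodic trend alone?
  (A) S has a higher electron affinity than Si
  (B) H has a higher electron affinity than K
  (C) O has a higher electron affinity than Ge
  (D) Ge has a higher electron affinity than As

(D)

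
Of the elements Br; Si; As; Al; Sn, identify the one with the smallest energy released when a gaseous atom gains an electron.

Adding an electron releases more energy for atoms nearer the top right (short of the noble gases).
Here both period and group differ, so the two effects have to be weighed against each other.
As > Al: the two effects oppose for this pair; the across-period effect wins (78 vs 42 kJ/mol).
Sn > As: this pair runs against the simple trend — see the exception note.
Si > Sn: they share group 14; the group trend gives Si the larger value.
Br > Si: the two effects oppose for this pair; the across-period effect wins (325 vs 134 kJ/mol).
Note the exception: Sn has a higher electron affinity than As, contrary to the simple trend — adding an electron to As's half-filled np³ subshell costs electron-pairing energy.
Tabulated electron affinity (kJ/mol): Al 42, Si 134, As 78, Br 325, Sn 107.
The smallest energy released when a gaseous atom gains an electron among these belongs to Al.

Al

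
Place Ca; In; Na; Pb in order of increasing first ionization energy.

Na < In < Ca < Pb

Na is in period 3, group 1; Ca is in period 4, group 2; In is in period 5, group 13; Pb is in period 6, group 14.
Removing the outermost electron gets harder across a period and easier down a group.
These sit on a diagonal, where the across-period and down-group effects partly cancel.
In > Na: period and group pull opposite ways; the across-period shift dominates (558 vs 496 kJ/mol).
Ca > In: period and group pull opposite ways; the down-group shift dominates (590 vs 558 kJ/mol).
Pb > Ca: period and group pull opposite ways; the across-period shift dominates (716 vs 590 kJ/mol).
Approximate values (kJ/mol): Na 496, Ca 590, In 558, Pb 716.
So from lowest to highest: Na < In < Ca < Pb.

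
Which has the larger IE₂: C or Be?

C

After 1 electron has been removed, what remains? C⁺ still has 3 valence electrons; Be⁺ still has 1 valence electron.
All are still removing valence electrons, so compare the +1 ions as you would atoms: IE_2 generally rises across a period (higher Z_eff) and falls down a group (larger shell), subject to the usual subshell exceptions.
Valence configurations: C⁺ [He]2s²2p¹, Be⁺ [He]2s¹.
Tabulated IE_2 (kJ/mol): C 2353, Be 1757.
Putting it together, IE_2: Be < C.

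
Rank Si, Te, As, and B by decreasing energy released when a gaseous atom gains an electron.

B is in period 2, group 13; Si is in period 3, group 14; As is in period 4, group 15; Te is in period 5, group 16.
Adding an electron releases more energy for atoms nearer the top right (short of the noble gases).
A diagonal step moves right (one effect) and down (the opposite effect) at once.
As > B: period and group pull opposite ways; the across-period shift dominates (78 vs 27 kJ/mol).
Si > As: the two effects oppose for this pair; the down-group effect wins (134 vs 78 kJ/mol).
Te > Si: the two effects oppose for this pair; the across-period effect wins (190 vs 134 kJ/mol).
Tabulated electron affinity (kJ/mol): B 27, Si 134, As 78, Te 190.
So from highest to lowest: Te > Si > As > B.

Te, Si, As, B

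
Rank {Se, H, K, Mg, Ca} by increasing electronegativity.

K, Ca, Mg, H, Se

H is in period 1, group 1; Mg is in period 3, group 2; K is in period 4, group 1; Ca is in period 4, group 2; Se is in period 4, group 16.
Smaller atoms with higher effective nuclear charge are more electronegative.
These span different periods and groups, so the two trends combine.
Ca > K: both are in period 4; the period trend gives Ca the larger value.
Mg > Ca: they share group 2; the group trend gives Mg the larger value.
H > Mg: period and group pull opposite ways; the down-group shift dominates (2.20 vs 1.31).
Se > H: the two effects oppose for this pair; the across-period effect wins (2.55 vs 2.20).
Tabulated electronegativity (Pauling): H 2.20, Mg 1.31, K 0.82, Ca 1.00, Se 2.55.
So from lowest to highest: K < Ca < Mg < H < Se.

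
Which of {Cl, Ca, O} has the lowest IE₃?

After 2 electrons have been removed, what remains? Cl²⁺ still has 5 valence electrons; Ca²⁺ is the bare [Ar] core; O²⁺ still has 4 valence electrons.
Usually core removal costs more than valence removal, but here the competition is close: a tightly held n=2 valence electron can cost more to remove than an n=3 core electron, so the actual values have to decide it.
Valence configurations: Cl²⁺ [Ne]3s²3p³, O²⁺ [He]2s²2p².
The numbers (kJ/mol): Cl 3822, Ca 4912, O 5300.
Putting it together, IE_3: Cl < Ca < O.

Cl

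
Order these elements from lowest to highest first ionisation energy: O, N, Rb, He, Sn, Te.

Rb, Sn, Te, O, N, He

He is in period 1, group 18; N is in period 2, group 15; O is in period 2, group 16; Rb is in period 5, group 1; Sn is in period 5, group 14; Te is in period 5, group 16.
Across a period the outer electron is held more tightly (higher IE₁); down a group it sits in a higher shell, more shielded, and comes off more easily.
Here both period and group differ, so the two effects have to be weighed against each other.
Sn > Rb: both are in period 5; the period trend gives Sn the larger value.
Te > Sn: both are in period 5; the period trend gives Te the larger value.
O > Te: they share group 16; the group trend gives O the larger value.
N > O: this pair runs against the simple trend — see the exception note.
He > N: relative to N, both the across-period and down-group shifts push He's first ionization energy up.
Note the exception: N has a higher first ionization energy than O, contrary to the simple trend — pairing an electron in O's 2p⁴ costs repulsion energy, so O ionizes more easily than half-filled N (2p³).
Tabulated first ionization energy (kJ/mol): He 2372, N 1402, O 1314, Rb 403, Sn 709, Te 869.
So from lowest to highest: Rb < Sn < Te < O < N < He.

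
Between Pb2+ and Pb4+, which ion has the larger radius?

Both ions have Z = 82 protons, but Pb4+ has lost more electrons, so its remaining electrons feel a larger effective nuclear charge per electron and are pulled in more tightly.
Higher positive charge → smaller ion, so Pb2+ > Pb4+.

Pb2+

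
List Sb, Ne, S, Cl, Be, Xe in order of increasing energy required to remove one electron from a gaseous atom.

Sb < Be < S < Xe < Cl < Ne

Be is in period 2, group 2; Ne is in period 2, group 18; S is in period 3, group 16; Cl is in period 3, group 17; Sb is in period 5, group 15; Xe is in period 5, group 18.
Across a period the outer electron is held more tightly (higher IE₁); down a group it sits in a higher shell, more shielded, and comes off more easily.
Neither a single period nor a single group — weigh both effects.
Be > Sb: the two effects oppose for this pair; the down-group effect wins (900 vs 831 kJ/mol).
S > Be: period and group pull opposite ways; the across-period shift dominates (1000 vs 900 kJ/mol).
Xe > S: the two effects oppose for this pair; the across-period effect wins (1170 vs 1000 kJ/mol).
Cl > Xe: the two effects oppose for this pair; the down-group effect wins (1251 vs 1170 kJ/mol).
Ne > Cl: both effects reinforce here, so Ne is clearly the higher of the two.
Approximate values (kJ/mol): Be 900, Ne 2081, S 1000, Cl 1251, Sb 831, Xe 1170.
So from lowest to highest: Sb < Be < S < Xe < Cl < Ne.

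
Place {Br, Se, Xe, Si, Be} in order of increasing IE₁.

Si < Be < Se < Br < Xe

Be is in period 2, group 2; Si is in period 3, group 14; Se is in period 4, group 16; Br is in period 4, group 17; Xe is in period 5, group 18.
First ionization energy rises across a period (greater Z_eff holds electrons more tightly) and falls down a group (valence electrons are farther from the nucleus).
Neither a single period nor a single group — weigh both effects.
Be > Si: the two effects oppose for this pair; the down-group effect wins (900 vs 786 kJ/mol).
Se > Be: the two effects oppose for this pair; the across-period effect wins (941 vs 900 kJ/mol).
Br > Se: Br lies to the right of Se in period 4, so the across-period effect alone puts Br higher.
Xe > Br: period and group pull opposite ways; the across-period shift dominates (1170 vs 1140 kJ/mol).
Approximate values (kJ/mol): Be 900, Si 786, Se 941, Br 1140, Xe 1170.
So from lowest to highest: Si < Be < Se < Br < Xe.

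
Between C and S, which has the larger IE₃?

C

Consider each +2 ion: C²⁺ still has 2 valence electrons; S²⁺ still has 4 valence electrons.
All are still removing valence electrons, so compare the +2 ions as you would atoms: IE_3 generally rises across a period (higher Z_eff) and falls down a group (larger shell), subject to the usual subshell exceptions.
Valence configurations: C²⁺ [He]2s², S²⁺ [Ne]3s²3p².
The numbers (kJ/mol): C 4620, S 3357.
So the third ionization energies run S < C.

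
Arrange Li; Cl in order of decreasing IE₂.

Li, Cl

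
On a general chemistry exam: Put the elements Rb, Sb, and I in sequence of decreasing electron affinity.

I > Sb > Rb

Adding an electron releases more energy for atoms nearer the top right (short of the noble gases).
All lie in period 5, so electron affinity increases left to right.
So from highest to lowest: I > Sb > Rb.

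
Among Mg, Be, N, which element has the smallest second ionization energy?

After 1 electron has been removed, what remains? Mg⁺ still has 1 valence electron; Be⁺ still has 1 valence electron; N⁺ still has 4 valence electrons.
All are still removing valence electrons, so compare the +1 ions as you would atoms: IE_2 generally rises across a period (higher Z_eff) and falls down a group (larger shell), subject to the usual subshell exceptions.
Valence configurations: Mg⁺ [Ne]3s¹, Be⁺ [He]2s¹, N⁺ [He]2s²2p².
Tabulated IE_2 (kJ/mol): Mg 1451, Be 1757, N 2856.
Overall IE_2 order: Mg < Be < N.

Mg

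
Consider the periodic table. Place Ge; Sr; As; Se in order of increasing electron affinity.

Sr < As < Ge < Se

Ge is in period 4, group 14; As is in period 4, group 15; Se is in period 4, group 16; Sr is in period 5, group 2.
Adding an electron releases more energy for atoms nearer the top right (short of the noble gases).
Neither a single period nor a single group — weigh both effects.
As > Sr: relative to Sr, both the across-period and down-group shifts push As's electron affinity up.
Ge > As: this pair runs against the simple trend — see the exception note.
Se > Ge: both are in period 4; the period trend gives Se the larger value.
Note the exception: Ge has a higher electron affinity than As, contrary to the simple trend — adding an electron to As's half-filled 4p³ is unfavourable, so Ge (4p²) has the more exothermic EA.
For reference (kJ/mol): Ge 119, As 78, Se 195, Sr 5.
So from lowest to highest: Sr < As < Ge < Se.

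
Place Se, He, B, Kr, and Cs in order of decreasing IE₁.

First ionization energy rises across a period (greater Z_eff holds electrons more tightly) and falls down a group (valence electrons are farther from the nucleus).
Here both period and group differ, so the two effects have to be weighed against each other.
B > Cs: both effects reinforce here, so B is clearly the higher of the two.
Se > B: the two effects oppose for this pair; the across-period effect wins (941 vs 801 kJ/mol).
Kr > Se: both are in period 4; the period trend gives Kr the larger value.
He > Kr: they share group 18; the group trend gives He the larger value.
Approximate values (kJ/mol): He 2372, B 801, Se 941, Kr 1351, Cs 376.
So from highest to lowest: He > Kr > Se > B > Cs.

He, Kr, Se, B, Cs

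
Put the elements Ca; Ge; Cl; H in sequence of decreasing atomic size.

Ca, Ge, Cl, H

H is in period 1, group 1; Cl is in period 3, group 17; Ca is in period 4, group 2; Ge is in period 4, group 14.
Atomic radius shrinks across a period as nuclear charge pulls the same shell inward, and grows down a group as new shells are added.
Neither a single period nor a single group — weigh both effects.
Cl > H: the two effects oppose for this pair; the down-group effect wins (99 vs 32 pm).
Ge > Cl: both effects reinforce here, so Ge is clearly the larger of the two.
Ca > Ge: Ca lies to the left of Ge in period 4, so the across-period effect alone puts Ca larger.
Approximate values (pm): H 32, Cl 99, Ca 171, Ge 121.
So from largest to smallest: Ca > Ge > Cl > H.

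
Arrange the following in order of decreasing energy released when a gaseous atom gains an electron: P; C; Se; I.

C is in period 2, group 14; P is in period 3, group 15; Se is in period 4, group 16; I is in period 5, group 17.
Atoms with high Z_eff and room in the valence shell (especially the halogens) have the most exothermic electron affinities.
These sit on a diagonal, where the across-period and down-group effects partly cancel.
C > P: period and group pull opposite ways; the down-group shift dominates (122 vs 72 kJ/mol).
Se > C: period and group pull opposite ways; the across-period shift dominates (195 vs 122 kJ/mol).
I > Se: period and group pull opposite ways; the across-period shift dominates (295 vs 195 kJ/mol).
For reference (kJ/mol): C 122, P 72, Se 195, I 295.
So from highest to lowest: I > Se > C > P.

I, Se, C, P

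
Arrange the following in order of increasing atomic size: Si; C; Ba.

C < Si < Ba

Radius decreases left→right (rising Z_eff, same n) and increases top→bottom (higher n).
These span different periods and groups, so the two trends combine.
Si > C: they share group 14; the group trend gives Si the larger value.
Ba > Si: both effects reinforce here, so Ba is clearly the larger of the two.
Tabulated atomic radius (pm): C 75, Si 116, Ba 196.
So from smallest to largest: C < Si < Ba.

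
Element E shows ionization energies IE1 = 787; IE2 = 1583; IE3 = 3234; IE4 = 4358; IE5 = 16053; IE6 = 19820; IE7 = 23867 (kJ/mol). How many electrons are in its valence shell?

4

Look for the largest jump between consecutive ionization energies: IE5/IE4 ≈ 3.7, far larger than any earlier ratio.
That jump marks the point where a core electron is being removed. So the atom has 4 valence electrons.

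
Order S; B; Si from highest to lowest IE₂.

B > S > Si

The second ionization energy removes an electron from the +1 ion. For each element: S⁺ still has 5 valence electrons; B⁺ still has 2 valence electrons; Si⁺ still has 3 valence electrons.
All are still removing valence electrons, so compare the +1 ions as you would atoms: IE_2 generally rises across a period (higher Z_eff) and falls down a group (larger shell), subject to the usual subshell exceptions.
Valence configurations: S⁺ [Ne]3s²3p³, B⁺ [He]2s², Si⁺ [Ne]3s²3p¹.
The numbers (kJ/mol): S 2252, B 2427, Si 1577.
So the second ionization energies run Si < S < B.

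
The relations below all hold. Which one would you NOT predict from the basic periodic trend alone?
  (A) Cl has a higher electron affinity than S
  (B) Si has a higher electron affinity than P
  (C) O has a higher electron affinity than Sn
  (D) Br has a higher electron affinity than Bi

(B)

The general trend: electron affinity increases across a period and decreases down a group.
(A) Cl (period 3, group 17) vs S (period 3, group 16): the stated order agrees with the simple trend.
(B) Si (period 3, group 14) vs P (period 3, group 15): the stated order contradicts the simple trend.
(C) O (period 2, group 16) vs Sn (period 5, group 14): the stated order agrees with the simple trend.
(D) Br (period 4, group 17) vs Bi (period 6, group 15): the stated order agrees with the simple trend.
The exception is (B): adding an electron to P's half-filled 3p³ is unfavourable, so Si (3p²) has the more exothermic EA.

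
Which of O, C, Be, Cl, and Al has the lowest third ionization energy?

Al

IE_3 is the cost of taking one more electron from the +2 cation: O²⁺ still has 4 valence electrons; C²⁺ still has 2 valence electrons; Be²⁺ is the bare [He] core; Cl²⁺ still has 5 valence electrons; Al²⁺ still has 1 valence electron.
Pulling an electron out of a noble-gas core costs far more than removing a remaining valence electron, so Be sits at the high end of IE_3.
Valence configurations: O²⁺ [He]2s²2p², C²⁺ [He]2s², Cl²⁺ [Ne]3s²3p³, Al²⁺ [Ne]3s¹.
The numbers (kJ/mol): O 5300, C 4620, Be 14849, Cl 3822, Al 2745.
So the third ionization energies run Al < Cl < C < O < Be.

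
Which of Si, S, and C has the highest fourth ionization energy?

IE_4 is the cost of taking one more electron from the +3 cation: Si³⁺ still has 1 valence electron; S³⁺ still has 3 valence electrons; C³⁺ still has 1 valence electron.
All are still removing valence electrons, so compare the +3 ions as you would atoms: IE_4 generally rises across a period (higher Z_eff) and falls down a group (larger shell), subject to the usual subshell exceptions.
Valence configurations: Si³⁺ [Ne]3s¹, S³⁺ [Ne]3s²3p¹, C³⁺ [He]2s¹.
Tabulated IE_4 (kJ/mol): Si 4356, S 4556, C 6223.
Overall IE_4 order: Si < S < C.

C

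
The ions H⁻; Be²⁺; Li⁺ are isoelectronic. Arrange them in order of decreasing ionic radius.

H⁻ > Li⁺ > Be²⁺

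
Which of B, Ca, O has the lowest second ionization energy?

Ca

The second ionization energy removes an electron from the +1 ion. For each element: B⁺ still has 2 valence electrons; Ca⁺ still has 1 valence electron; O⁺ still has 5 valence electrons.
All are still removing valence electrons, so compare the +1 ions as you would atoms: IE_2 generally rises across a period (higher Z_eff) and falls down a group (larger shell), subject to the usual subshell exceptions.
Valence configurations: B⁺ [He]2s², Ca⁺ [Ar]4s¹, O⁺ [He]2s²2p³.
The numbers (kJ/mol): B 2427, Ca 1145, O 3388.
Putting it together, IE_2: Ca < B < O.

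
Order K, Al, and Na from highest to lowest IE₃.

Na > K > Al

After 2 electrons have been removed, what remains? K²⁺ is already 1 electron into the core; Al²⁺ still has 1 valence electron; Na²⁺ is already 1 electron into the core.
Pulling an electron out of a noble-gas core costs far more than removing a remaining valence electron, so K and Na sit at the high end of IE_3.
The numbers (kJ/mol): K 4420, Al 2745, Na 6910.
Putting it together, IE_3: Al < K < Na.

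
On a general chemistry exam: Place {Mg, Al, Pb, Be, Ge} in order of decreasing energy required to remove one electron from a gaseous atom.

Be > Ge > Mg > Pb > Al

Across a period the outer electron is held more tightly (higher IE₁); down a group it sits in a higher shell, more shielded, and comes off more easily.
Neither a single period nor a single group — weigh both effects.
Pb > Al: the two effects oppose for this pair; the across-period effect wins (716 vs 578 kJ/mol).
Mg > Pb: period and group pull opposite ways; the down-group shift dominates (738 vs 716 kJ/mol).
Ge > Mg: period and group pull opposite ways; the across-period shift dominates (762 vs 738 kJ/mol).
Be > Ge: the two effects oppose for this pair; the down-group effect wins (900 vs 762 kJ/mol).
Note the exception: Mg has a higher first ionization energy than Al, contrary to the simple trend — Al's single 3p electron is easier to remove than one from Mg's filled 3s².
Tabulated first ionization energy (kJ/mol): Be 900, Mg 738, Al 578, Ge 762, Pb 716.
So from highest to lowest: Be > Ge > Mg > Pb > Al.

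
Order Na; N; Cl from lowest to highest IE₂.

Cl, N, Na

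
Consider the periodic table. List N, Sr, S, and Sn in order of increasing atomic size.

Moving right in a period, electrons are added to the same shell under a stronger nuclear pull, so atoms get smaller; moving down, a new shell is opened and atoms get larger.
Neither a single period nor a single group — weigh both effects.
S > N: period and group pull opposite ways; the down-group shift dominates (103 vs 71 pm).
Sn > S: both effects reinforce here, so Sn is clearly the larger of the two.
Sr > Sn: Sr lies to the left of Sn in period 5, so the across-period effect alone puts Sr larger.
Tabulated atomic radius (pm): N 71, S 103, Sr 185, Sn 140.
So from smallest to largest: N < S < Sn < Sr.

N < S < Sn < Sr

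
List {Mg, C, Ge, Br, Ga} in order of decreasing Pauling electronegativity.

Br > C > Ge > Ga > Mg

C is in period 2, group 14; Mg is in period 3, group 2; Ga is in period 4, group 13; Ge is in period 4, group 14; Br is in period 4, group 17.
Atoms toward the upper right of the periodic table pull bonding electrons most strongly.
Here both period and group differ, so the two effects have to be weighed against each other.
Ga > Mg: the two effects oppose for this pair; the across-period effect wins (1.81 vs 1.31).
Ge > Ga: both are in period 4; the period trend gives Ge the larger value.
C > Ge: they share group 14; the group trend gives C the larger value.
Br > C: period and group pull opposite ways; the across-period shift dominates (2.96 vs 2.55).
Approximate values (Pauling): C 2.55, Mg 1.31, Ga 1.81, Ge 2.01, Br 2.96.
So from highest to lowest: Br > C > Ge > Ga > Mg.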